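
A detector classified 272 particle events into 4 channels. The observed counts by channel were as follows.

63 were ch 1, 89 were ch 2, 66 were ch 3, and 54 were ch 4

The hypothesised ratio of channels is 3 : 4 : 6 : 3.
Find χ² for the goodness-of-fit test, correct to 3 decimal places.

Ratio total = 16. Expected counts: 272×3/16 = 51, 272×4/16 = 68, 272×6/16 = 102, 272×3/16 = 51.
ch 1: (63 − 51)²/51 = 144/51 = 2.8235
ch 2: (89 − 68)²/68 = 441/68 = 6.4853
ch 3: (66 − 102)²/102 = 1296/102 = 12.7059
ch 4: (54 − 51)²/51 = 9/51 = 0.1765
Sum = 22.191

22.191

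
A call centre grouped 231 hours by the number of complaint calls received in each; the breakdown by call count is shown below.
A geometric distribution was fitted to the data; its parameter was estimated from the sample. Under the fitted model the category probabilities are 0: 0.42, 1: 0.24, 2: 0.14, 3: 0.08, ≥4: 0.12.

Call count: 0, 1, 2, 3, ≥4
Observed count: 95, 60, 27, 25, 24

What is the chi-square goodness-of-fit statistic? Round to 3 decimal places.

4.098

Expected counts E_i = n·p_i: 231×0.42 = 97.02, 231×0.24 = 55.44, 231×0.14 = 32.34, 231×0.08 = 18.48, 231×0.12 = 27.72.
χ² = (95−97.02)²/97.02 + (60−55.44)²/55.44 + (27−32.34)²/32.34 + (25−18.48)²/18.48 + (24−27.72)²/27.72
   = 0.0421 + 0.3751 + 0.8817 + 2.3003 + 0.4992
Sum = 4.098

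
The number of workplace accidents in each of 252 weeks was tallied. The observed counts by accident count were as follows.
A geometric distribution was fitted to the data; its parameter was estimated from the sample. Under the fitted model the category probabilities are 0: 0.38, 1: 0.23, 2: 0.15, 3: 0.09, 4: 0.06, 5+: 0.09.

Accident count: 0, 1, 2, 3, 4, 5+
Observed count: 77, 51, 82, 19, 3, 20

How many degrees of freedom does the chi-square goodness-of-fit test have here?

There are k = 6 categories and 1 parameter estimated from the data, so df = 6 − 1 − 1 = 4.

4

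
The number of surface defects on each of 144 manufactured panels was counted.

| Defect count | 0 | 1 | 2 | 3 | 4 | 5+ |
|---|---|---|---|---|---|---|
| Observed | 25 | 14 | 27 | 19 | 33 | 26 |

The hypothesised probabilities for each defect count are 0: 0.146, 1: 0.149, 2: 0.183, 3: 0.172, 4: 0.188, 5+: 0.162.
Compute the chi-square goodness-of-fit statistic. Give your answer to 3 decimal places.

Expected counts E_i = n·p_i: 144×0.146 = 21.024, 144×0.149 = 21.456, 144×0.183 = 26.352, 144×0.172 = 24.768, 144×0.188 = 27.072, 144×0.162 = 23.328.
0: (25 − 21.024)²/21.024 = 15.808576/21.024 = 0.7519
1: (14 − 21.456)²/21.456 = 55.591936/21.456 = 2.5910
2: (27 − 26.352)²/26.352 = 0.419904/26.352 = 0.0159
3: (19 − 24.768)²/24.768 = 33.269824/24.768 = 1.3433
4: (33 − 27.072)²/27.072 = 35.141184/27.072 = 1.2981
5+: (26 − 23.328)²/23.328 = 7.139584/23.328 = 0.3061
Sum = 6.306

6.306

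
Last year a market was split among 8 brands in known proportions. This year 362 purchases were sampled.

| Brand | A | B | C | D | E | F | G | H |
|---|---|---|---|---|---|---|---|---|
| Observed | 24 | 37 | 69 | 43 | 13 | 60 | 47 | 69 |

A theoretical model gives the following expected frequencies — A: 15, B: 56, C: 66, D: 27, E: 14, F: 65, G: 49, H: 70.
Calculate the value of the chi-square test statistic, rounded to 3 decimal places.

A: (24 − 15)²/15 = 81/15 = 5.4000
B: (37 − 56)²/56 = 361/56 = 6.4464
C: (69 − 66)²/66 = 9/66 = 0.1364
D: (43 − 27)²/27 = 256/27 = 9.4815
E: (13 − 14)²/14 = 1/14 = 0.0714
F: (60 − 65)²/65 = 25/65 = 0.3846
G: (47 − 49)²/49 = 4/49 = 0.0816
H: (69 − 70)²/70 = 1/70 = 0.0143
Sum = 22.016

22.016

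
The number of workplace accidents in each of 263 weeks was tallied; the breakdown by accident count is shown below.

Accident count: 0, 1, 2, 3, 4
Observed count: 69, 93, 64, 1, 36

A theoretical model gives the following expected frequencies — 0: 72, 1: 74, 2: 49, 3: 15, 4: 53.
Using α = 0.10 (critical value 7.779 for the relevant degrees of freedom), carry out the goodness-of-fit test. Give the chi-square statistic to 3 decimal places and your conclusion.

cat         O        E   (O−E)²/E
0          69       72     0.1250
1          93       74     4.8784
2          64       49     4.5918
3           1       15    13.0667
4          36       53     5.4528
Sum = 28.115
df = 4. Since 28.115 > 7.779, we reject H₀.

28.115; reject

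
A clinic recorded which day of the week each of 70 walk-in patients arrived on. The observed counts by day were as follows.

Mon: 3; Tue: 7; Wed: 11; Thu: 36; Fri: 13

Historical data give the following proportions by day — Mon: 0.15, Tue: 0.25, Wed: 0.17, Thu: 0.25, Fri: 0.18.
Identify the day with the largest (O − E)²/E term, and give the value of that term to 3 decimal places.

Expected counts E_i = n·p_i: 70×0.15 = 10.5, 70×0.25 = 17.5, 70×0.17 = 11.9, 70×0.25 = 17.5, 70×0.18 = 12.6.
χ² = (3−10.5)²/10.5 + (7−17.5)²/17.5 + (11−11.9)²/11.9 + (36−17.5)²/17.5 + (13−12.6)²/12.6
   = 5.3571 + 6.3000 + 0.0681 + 19.5571 + 0.0127
The largest term is for Thu: 19.557.

Thu, 19.557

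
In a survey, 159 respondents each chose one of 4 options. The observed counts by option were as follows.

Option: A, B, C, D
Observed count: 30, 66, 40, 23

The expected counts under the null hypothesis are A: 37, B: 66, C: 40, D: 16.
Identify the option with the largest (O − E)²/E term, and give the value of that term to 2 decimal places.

χ² = (30−37)²/37 + (66−66)²/66 + (40−40)²/40 + (23−16)²/16
   = 1.324 + 0.000 + 0.000 + 3.063
The largest term is for D: 3.06.

D, 3.06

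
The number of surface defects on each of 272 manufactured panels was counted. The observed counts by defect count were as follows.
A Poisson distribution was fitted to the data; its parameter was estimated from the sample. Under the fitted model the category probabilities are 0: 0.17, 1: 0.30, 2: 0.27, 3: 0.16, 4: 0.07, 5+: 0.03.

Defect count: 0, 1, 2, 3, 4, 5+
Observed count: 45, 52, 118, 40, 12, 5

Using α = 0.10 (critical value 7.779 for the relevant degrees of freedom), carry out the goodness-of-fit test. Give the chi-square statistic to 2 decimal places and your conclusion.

41.92; reject

Expected counts E_i = n·p_i: 272×0.17 = 46.24, 272×0.30 = 81.6, 272×0.27 = 73.44, 272×0.16 = 43.52, 272×0.07 = 19.04, 272×0.03 = 8.16.
χ² = (45−46.24)²/46.24 + (52−81.6)²/81.6 + (118−73.44)²/73.44 + (40−43.52)²/43.52 + (12−19.04)²/19.04 + (5−8.16)²/8.16
   = 0.033 + 10.737 + 27.037 + 0.285 + 2.603 + 1.224
Sum = 41.92
df = 4. Since 41.92 > 7.779, we reject H₀.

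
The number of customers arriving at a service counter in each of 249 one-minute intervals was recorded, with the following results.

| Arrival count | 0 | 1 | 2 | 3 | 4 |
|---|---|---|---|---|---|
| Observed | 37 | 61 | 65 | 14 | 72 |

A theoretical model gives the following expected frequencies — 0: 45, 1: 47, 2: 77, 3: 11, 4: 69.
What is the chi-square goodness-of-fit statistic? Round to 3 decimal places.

cat         O        E   (O−E)²/E
0          37       45     1.4222
1          61       47     4.1702
2          65       77     1.8701
3          14       11     0.8182
4          72       69     0.1304
Sum = 8.411

8.411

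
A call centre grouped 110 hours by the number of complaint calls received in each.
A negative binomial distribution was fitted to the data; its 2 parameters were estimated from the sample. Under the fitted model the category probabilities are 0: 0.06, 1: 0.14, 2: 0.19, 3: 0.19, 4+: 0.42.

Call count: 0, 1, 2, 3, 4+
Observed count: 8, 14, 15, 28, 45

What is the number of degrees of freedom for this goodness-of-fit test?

2

There are k = 5 categories and 2 parameters estimated from the data, so df = 5 − 1 − 2 = 2.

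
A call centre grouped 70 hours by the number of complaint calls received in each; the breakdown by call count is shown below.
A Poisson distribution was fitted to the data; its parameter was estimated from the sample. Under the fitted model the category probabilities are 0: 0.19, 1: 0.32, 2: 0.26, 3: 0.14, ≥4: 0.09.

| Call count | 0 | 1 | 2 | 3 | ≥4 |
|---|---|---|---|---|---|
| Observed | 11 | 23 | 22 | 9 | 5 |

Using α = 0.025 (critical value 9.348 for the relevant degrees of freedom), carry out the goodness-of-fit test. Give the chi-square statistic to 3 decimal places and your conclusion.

1.541; do not reject

Expected counts E_i = n·p_i: 70×0.19 = 13.3, 70×0.32 = 22.4, 70×0.26 = 18.2, 70×0.14 = 9.8, 70×0.09 = 6.3.
0: (11 − 13.3)²/13.3 = 5.29/13.3 = 0.3977
1: (23 − 22.4)²/22.4 = 0.36/22.4 = 0.0161
2: (22 − 18.2)²/18.2 = 14.44/18.2 = 0.7934
3: (9 − 9.8)²/9.8 = 0.64/9.8 = 0.0653
≥4: (5 − 6.3)²/6.3 = 1.69/6.3 = 0.2683
Sum = 1.541
df = 3. Since 1.541 < 9.348, we do not reject H₀.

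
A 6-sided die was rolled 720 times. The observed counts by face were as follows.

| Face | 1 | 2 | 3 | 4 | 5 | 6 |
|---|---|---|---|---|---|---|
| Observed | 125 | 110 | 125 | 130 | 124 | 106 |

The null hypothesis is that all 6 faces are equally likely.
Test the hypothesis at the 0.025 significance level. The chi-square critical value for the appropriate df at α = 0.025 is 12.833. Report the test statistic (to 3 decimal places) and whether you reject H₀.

3.850; do not reject

Expected count for each of the 6 categories: 720/6 = 120.
χ² = (125−120)²/120 + (110−120)²/120 + (125−120)²/120 + (130−120)²/120 + (124−120)²/120 + (106−120)²/120
   = 0.2083 + 0.8333 + 0.2083 + 0.8333 + 0.1333 + 1.6333
Sum = 3.850
df = 5. Since 3.850 < 12.833, we do not reject H₀.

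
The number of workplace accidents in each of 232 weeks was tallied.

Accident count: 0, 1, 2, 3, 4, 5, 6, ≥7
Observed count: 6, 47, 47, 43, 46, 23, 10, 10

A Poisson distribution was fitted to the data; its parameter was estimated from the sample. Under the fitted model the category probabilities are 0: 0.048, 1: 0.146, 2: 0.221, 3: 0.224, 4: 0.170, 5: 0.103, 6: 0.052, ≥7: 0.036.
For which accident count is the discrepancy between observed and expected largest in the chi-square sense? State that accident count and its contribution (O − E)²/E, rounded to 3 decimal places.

1, 5.088

Expected counts E_i = n·p_i: 232×0.048 = 11.136, 232×0.146 = 33.872, 232×0.221 = 51.272, 232×0.224 = 51.968, 232×0.170 = 39.44, 232×0.103 = 23.896, 232×0.052 = 12.064, 232×0.036 = 8.352.
cat         O        E   (O−E)²/E
0           6   11.136     2.3688
1          47   33.872     5.0881
2          47   51.272     0.3559
3          43   51.968     1.5476
4          46    39.44     1.0911
5          23   23.896     0.0336
6          10   12.064     0.3531
≥7         10    8.352     0.3252
The largest term is for 1: 5.088.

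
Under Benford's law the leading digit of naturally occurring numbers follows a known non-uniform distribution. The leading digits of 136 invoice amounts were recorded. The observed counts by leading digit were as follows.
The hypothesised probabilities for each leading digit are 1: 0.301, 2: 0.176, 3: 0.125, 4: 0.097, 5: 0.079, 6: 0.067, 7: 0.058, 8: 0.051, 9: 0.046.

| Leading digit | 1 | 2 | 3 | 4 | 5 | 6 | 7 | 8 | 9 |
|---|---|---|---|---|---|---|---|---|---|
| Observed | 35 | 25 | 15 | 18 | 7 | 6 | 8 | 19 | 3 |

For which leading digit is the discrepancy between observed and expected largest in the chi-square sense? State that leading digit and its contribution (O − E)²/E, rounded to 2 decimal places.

8, 20.98

Expected counts E_i = n·p_i: 136×0.301 = 40.936, 136×0.176 = 23.936, 136×0.125 = 17, 136×0.097 = 13.192, 136×0.079 = 10.744, 136×0.067 = 9.112, 136×0.058 = 7.888, 136×0.051 = 6.936, 136×0.046 = 6.256.
cat         O        E   (O−E)²/E
1          35   40.936      0.861
2          25   23.936      0.047
3          15       17      0.235
4          18   13.192      1.752
5           7   10.744      1.305
6           6    9.112      1.063
7           8    7.888      0.002
8          19    6.936     20.983
9           3    6.256      1.695
The largest term is for 8: 20.98.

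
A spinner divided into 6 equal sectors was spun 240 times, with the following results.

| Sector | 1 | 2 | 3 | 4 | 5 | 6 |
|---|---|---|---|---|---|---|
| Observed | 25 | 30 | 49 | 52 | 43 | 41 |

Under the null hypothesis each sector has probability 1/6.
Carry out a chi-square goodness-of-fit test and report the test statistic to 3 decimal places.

Under H₀ each category has probability 1/6, so each expected count is 240/6 = 40.
cat         O        E   (O−E)²/E
1          25       40     5.6250
2          30       40     2.5000
3          49       40     2.0250
4          52       40     3.6000
5          43       40     0.2250
6          41       40     0.0250
Sum = 14.000

14.000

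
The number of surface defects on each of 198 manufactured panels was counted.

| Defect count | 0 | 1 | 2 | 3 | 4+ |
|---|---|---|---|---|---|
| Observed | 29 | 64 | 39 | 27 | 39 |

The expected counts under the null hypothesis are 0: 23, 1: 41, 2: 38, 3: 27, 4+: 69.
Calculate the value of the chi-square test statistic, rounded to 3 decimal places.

27.537

0: (29 − 23)²/23 = 36/23 = 1.5652
1: (64 − 41)²/41 = 529/41 = 12.9024
2: (39 − 38)²/38 = 1/38 = 0.0263
3: (27 − 27)²/27 = 0/27 = 0.0000
4+: (39 − 69)²/69 = 900/69 = 13.0435
Sum = 27.537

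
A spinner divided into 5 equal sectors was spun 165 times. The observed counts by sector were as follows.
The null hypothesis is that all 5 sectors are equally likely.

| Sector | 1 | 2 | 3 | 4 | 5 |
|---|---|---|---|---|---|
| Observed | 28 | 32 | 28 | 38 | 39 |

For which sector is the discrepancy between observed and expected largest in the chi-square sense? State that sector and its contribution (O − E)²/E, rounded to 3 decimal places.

5, 1.091

Expected count for each of the 5 categories: 165/5 = 33.
cat         O        E   (O−E)²/E
1          28       33     0.7576
2          32       33     0.0303
3          28       33     0.7576
4          38       33     0.7576
5          39       33     1.0909
The largest term is for 5: 1.091.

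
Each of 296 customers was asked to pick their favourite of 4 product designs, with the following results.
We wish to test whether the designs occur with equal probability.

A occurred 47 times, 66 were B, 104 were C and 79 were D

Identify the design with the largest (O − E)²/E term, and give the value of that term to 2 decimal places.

Expected count for each of the 4 categories: 296/4 = 74.
cat         O        E   (O−E)²/E
A          47       74      9.851
B          66       74      0.865
C         104       74     12.162
D          79       74      0.338
The largest term is for C: 12.16.

C, 12.16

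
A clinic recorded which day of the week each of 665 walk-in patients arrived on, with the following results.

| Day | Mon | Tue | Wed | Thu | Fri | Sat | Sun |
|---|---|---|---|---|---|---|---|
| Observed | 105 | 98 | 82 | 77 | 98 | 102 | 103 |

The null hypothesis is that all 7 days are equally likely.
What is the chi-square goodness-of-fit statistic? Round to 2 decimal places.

7.62

Under H₀ each category has probability 1/7, so each expected count is 665/7 = 95.
Mon: (105 − 95)²/95 = 100/95 = 1.053
Tue: (98 − 95)²/95 = 9/95 = 0.095
Wed: (82 − 95)²/95 = 169/95 = 1.779
Thu: (77 − 95)²/95 = 324/95 = 3.411
Fri: (98 − 95)²/95 = 9/95 = 0.095
Sat: (102 − 95)²/95 = 49/95 = 0.516
Sun: (103 − 95)²/95 = 64/95 = 0.674
Sum = 7.62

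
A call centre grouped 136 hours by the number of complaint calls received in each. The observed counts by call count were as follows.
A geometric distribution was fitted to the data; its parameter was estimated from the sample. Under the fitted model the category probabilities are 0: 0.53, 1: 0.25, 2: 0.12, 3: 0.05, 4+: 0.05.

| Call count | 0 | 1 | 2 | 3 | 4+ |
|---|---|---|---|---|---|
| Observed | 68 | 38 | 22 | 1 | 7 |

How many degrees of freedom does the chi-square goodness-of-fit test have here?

3

There are k = 5 categories and 1 parameter estimated from the data, so df = 5 − 1 − 1 = 3.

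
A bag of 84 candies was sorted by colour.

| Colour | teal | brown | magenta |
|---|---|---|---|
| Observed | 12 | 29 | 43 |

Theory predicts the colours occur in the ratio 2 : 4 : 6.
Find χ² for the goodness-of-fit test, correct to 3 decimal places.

0.345

Ratio total = 12. Expected counts: 84×2/12 = 14, 84×4/12 = 28, 84×6/12 = 42.
χ² = (12−14)²/14 + (29−28)²/28 + (43−42)²/42
   = 0.2857 + 0.0357 + 0.0238
Sum = 0.345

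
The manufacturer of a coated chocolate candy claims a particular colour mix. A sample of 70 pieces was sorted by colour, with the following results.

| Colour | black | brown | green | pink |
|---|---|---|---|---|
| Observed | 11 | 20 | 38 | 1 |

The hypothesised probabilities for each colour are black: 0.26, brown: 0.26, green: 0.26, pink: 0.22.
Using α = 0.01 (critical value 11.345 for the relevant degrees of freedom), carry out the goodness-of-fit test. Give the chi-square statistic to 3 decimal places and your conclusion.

Expected counts E_i = n·p_i: 70×0.26 = 18.2, 70×0.26 = 18.2, 70×0.26 = 18.2, 70×0.22 = 15.4.
black: (11 − 18.2)²/18.2 = 51.84/18.2 = 2.8484
brown: (20 − 18.2)²/18.2 = 3.24/18.2 = 0.1780
green: (38 − 18.2)²/18.2 = 392.04/18.2 = 21.5407
pink: (1 − 15.4)²/15.4 = 207.36/15.4 = 13.4649
Sum = 38.032
df = 3. Since 38.032 > 11.345, we reject H₀.

38.032; reject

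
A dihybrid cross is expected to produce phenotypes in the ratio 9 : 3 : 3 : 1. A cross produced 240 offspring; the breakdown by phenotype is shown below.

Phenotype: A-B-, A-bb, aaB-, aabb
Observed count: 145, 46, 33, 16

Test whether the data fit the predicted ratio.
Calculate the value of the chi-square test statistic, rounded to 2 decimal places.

4.03

Ratio total = 16. Expected counts: 240×9/16 = 135, 240×3/16 = 45, 240×3/16 = 45, 240×1/16 = 15.
cat         O        E   (O−E)²/E
A-B-      145      135      0.741
A-bb       46       45      0.022
aaB-       33       45      3.200
aabb       16       15      0.067
Sum = 4.03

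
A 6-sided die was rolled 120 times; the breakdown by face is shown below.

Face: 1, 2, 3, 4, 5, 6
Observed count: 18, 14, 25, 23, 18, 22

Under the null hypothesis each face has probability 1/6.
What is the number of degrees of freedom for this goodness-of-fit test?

There are k = 6 categories and no parameters were estimated from the data, so df = 6 − 1 = 5.

5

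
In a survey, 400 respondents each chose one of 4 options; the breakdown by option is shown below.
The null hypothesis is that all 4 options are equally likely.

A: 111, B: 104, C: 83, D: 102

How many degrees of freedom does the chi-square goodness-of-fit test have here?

3

There are k = 4 categories and no parameters were estimated from the data, so df = 4 − 1 = 3.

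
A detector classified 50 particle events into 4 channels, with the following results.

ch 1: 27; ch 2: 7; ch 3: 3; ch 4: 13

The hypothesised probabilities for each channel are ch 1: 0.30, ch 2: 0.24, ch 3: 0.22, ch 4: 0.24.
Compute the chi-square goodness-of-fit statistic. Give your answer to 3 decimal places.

17.585

Expected counts E_i = n·p_i: 50×0.30 = 15, 50×0.24 = 12, 50×0.22 = 11, 50×0.24 = 12.
ch 1: (27 − 15)²/15 = 144/15 = 9.6000
ch 2: (7 − 12)²/12 = 25/12 = 2.0833
ch 3: (3 − 11)²/11 = 64/11 = 5.8182
ch 4: (13 − 12)²/12 = 1/12 = 0.0833
Sum = 17.585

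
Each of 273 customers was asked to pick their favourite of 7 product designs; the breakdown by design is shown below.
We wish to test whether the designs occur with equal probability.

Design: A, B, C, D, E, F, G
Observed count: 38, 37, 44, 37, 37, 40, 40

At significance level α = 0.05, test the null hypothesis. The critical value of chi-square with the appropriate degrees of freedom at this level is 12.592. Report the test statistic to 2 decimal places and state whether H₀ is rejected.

1.03; do not reject

Expected count for each of the 7 categories: 273/7 = 39.
A: (38 − 39)²/39 = 1/39 = 0.026
B: (37 − 39)²/39 = 4/39 = 0.103
C: (44 − 39)²/39 = 25/39 = 0.641
D: (37 − 39)²/39 = 4/39 = 0.103
E: (37 − 39)²/39 = 4/39 = 0.103
F: (40 − 39)²/39 = 1/39 = 0.026
G: (40 − 39)²/39 = 1/39 = 0.026
Sum = 1.03
df = 6. Since 1.03 < 12.592, we do not reject H₀.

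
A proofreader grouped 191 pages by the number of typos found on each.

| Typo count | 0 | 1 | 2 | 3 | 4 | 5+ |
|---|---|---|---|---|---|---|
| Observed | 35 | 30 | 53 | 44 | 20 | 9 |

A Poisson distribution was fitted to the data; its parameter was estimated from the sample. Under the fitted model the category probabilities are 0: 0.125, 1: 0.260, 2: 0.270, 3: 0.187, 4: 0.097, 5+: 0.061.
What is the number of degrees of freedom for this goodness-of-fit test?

There are k = 6 categories and 1 parameter estimated from the data, so df = 6 − 1 − 1 = 4.

4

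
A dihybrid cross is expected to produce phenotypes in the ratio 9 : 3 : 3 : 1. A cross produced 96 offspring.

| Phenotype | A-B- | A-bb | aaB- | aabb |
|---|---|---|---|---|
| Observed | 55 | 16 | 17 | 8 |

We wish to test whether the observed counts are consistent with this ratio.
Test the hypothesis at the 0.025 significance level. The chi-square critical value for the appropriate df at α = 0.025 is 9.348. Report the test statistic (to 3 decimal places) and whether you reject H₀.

Ratio total = 16. Expected counts: 96×9/16 = 54, 96×3/16 = 18, 96×3/16 = 18, 96×1/16 = 6.
A-B-: (55 − 54)²/54 = 1/54 = 0.0185
A-bb: (16 − 18)²/18 = 4/18 = 0.2222
aaB-: (17 − 18)²/18 = 1/18 = 0.0556
aabb: (8 − 6)²/6 = 4/6 = 0.6667
Sum = 0.963
df = 3. Since 0.963 < 9.348, we do not reject H₀.

0.963; do not reject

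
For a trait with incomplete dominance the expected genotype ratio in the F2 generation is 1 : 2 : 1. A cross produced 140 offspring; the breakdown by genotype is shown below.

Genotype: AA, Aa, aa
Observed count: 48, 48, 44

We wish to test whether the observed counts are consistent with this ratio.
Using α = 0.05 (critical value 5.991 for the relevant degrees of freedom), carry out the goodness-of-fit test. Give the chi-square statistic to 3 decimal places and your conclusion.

14.057; reject

Ratio total = 4. Expected counts: 140×1/4 = 35, 140×2/4 = 70, 140×1/4 = 35.
cat         O        E   (O−E)²/E
AA         48       35     4.8286
Aa         48       70     6.9143
aa         44       35     2.3143
Sum = 14.057
df = 2. Since 14.057 > 5.991, we reject H₀.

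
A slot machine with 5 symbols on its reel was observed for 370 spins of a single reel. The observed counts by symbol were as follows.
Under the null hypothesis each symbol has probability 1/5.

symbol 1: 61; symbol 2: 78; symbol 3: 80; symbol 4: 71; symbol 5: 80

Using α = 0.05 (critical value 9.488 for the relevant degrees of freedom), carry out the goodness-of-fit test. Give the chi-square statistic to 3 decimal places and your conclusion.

3.595; do not reject

Under H₀ each category has probability 1/5, so each expected count is 370/5 = 74.
χ² = (61−74)²/74 + (78−74)²/74 + (80−74)²/74 + (71−74)²/74 + (80−74)²/74
   = 2.2838 + 0.2162 + 0.4865 + 0.1216 + 0.4865
Sum = 3.595
df = 4. Since 3.595 < 9.488, we do not reject H₀.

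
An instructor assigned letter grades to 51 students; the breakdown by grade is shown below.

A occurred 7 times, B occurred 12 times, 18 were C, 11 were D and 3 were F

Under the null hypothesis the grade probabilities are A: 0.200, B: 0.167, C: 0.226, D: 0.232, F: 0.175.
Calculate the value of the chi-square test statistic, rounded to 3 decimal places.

10.057

Expected counts E_i = n·p_i: 51×0.200 = 10.2, 51×0.167 = 8.517, 51×0.226 = 11.526, 51×0.232 = 11.832, 51×0.175 = 8.925.
χ² = (7−10.2)²/10.2 + (12−8.517)²/8.517 + (18−11.526)²/11.526 + (11−11.832)²/11.832 + (3−8.925)²/8.925
   = 1.0039 + 1.4244 + 3.6364 + 0.0585 + 3.9334
Sum = 10.057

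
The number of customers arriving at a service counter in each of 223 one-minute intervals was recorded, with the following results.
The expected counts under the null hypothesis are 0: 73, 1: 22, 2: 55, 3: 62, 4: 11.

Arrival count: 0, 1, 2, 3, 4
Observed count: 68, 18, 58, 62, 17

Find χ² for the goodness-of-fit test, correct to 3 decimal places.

4.506

χ² = (68−73)²/73 + (18−22)²/22 + (58−55)²/55 + (62−62)²/62 + (17−11)²/11
   = 0.3425 + 0.7273 + 0.1636 + 0.0000 + 3.2727
Sum = 4.506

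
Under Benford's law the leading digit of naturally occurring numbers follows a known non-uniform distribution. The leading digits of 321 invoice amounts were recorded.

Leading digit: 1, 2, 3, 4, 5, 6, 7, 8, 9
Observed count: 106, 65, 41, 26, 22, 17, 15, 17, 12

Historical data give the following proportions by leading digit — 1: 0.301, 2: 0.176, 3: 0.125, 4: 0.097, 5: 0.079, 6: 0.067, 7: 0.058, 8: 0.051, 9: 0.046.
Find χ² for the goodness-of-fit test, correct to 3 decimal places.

5.692

Expected counts E_i = n·p_i: 321×0.301 = 96.621, 321×0.176 = 56.496, 321×0.125 = 40.125, 321×0.097 = 31.137, 321×0.079 = 25.359, 321×0.067 = 21.507, 321×0.058 = 18.618, 321×0.051 = 16.371, 321×0.046 = 14.766.
cat         O        E   (O−E)²/E
1         106   96.621     0.9104
2          65   56.496     1.2801
3          41   40.125     0.0191
4          26   31.137     0.8475
5          22   25.359     0.4449
6          17   21.507     0.9445
7          15   18.618     0.7031
8          17   16.371     0.0242
9          12   14.766     0.5181
Sum = 5.692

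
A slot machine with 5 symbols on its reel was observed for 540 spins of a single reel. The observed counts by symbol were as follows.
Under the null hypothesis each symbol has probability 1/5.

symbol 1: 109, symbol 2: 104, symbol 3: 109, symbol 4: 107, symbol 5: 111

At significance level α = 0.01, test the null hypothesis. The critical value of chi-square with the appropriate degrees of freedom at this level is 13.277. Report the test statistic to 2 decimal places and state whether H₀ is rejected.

0.26; do not reject

Under H₀ each category has probability 1/5, so each expected count is 540/5 = 108.
χ² = (109−108)²/108 + (104−108)²/108 + (109−108)²/108 + (107−108)²/108 + (111−108)²/108
   = 0.009 + 0.148 + 0.009 + 0.009 + 0.083
Sum = 0.26
df = 4. Since 0.26 < 13.277, we do not reject H₀.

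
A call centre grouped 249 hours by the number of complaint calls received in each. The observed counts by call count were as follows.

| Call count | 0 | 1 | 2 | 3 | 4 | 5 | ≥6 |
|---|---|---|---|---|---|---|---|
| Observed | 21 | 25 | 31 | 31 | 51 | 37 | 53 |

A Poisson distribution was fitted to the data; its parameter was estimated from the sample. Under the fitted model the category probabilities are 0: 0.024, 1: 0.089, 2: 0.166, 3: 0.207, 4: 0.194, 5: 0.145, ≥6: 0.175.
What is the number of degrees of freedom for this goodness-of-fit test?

5

There are k = 7 categories and 1 parameter estimated from the data, so df = 7 − 1 − 1 = 5.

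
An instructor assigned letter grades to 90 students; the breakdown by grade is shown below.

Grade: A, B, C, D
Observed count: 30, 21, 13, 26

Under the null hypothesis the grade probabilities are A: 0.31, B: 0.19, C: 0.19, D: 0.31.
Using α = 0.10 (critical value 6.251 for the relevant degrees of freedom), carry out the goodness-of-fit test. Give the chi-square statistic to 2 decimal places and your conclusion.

Expected counts E_i = n·p_i: 90×0.31 = 27.9, 90×0.19 = 17.1, 90×0.19 = 17.1, 90×0.31 = 27.9.
χ² = (30−27.9)²/27.9 + (21−17.1)²/17.1 + (13−17.1)²/17.1 + (26−27.9)²/27.9
   = 0.158 + 0.889 + 0.983 + 0.129
Sum = 2.16
df = 3. Since 2.16 < 6.251, we do not reject H₀.

2.16; do not reject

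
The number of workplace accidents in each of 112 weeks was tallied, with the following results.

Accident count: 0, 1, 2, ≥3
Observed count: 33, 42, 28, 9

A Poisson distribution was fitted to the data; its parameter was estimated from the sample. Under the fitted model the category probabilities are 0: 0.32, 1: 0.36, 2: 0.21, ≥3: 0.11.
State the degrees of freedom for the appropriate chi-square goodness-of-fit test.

There are k = 4 categories and 1 parameter estimated from the data, so df = 4 − 1 − 1 = 2.

2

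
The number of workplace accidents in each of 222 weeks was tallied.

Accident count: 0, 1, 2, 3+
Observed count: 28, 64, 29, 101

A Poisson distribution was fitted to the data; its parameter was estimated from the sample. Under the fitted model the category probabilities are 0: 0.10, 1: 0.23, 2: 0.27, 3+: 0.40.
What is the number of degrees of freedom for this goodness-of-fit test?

There are k = 4 categories and 1 parameter estimated from the data, so df = 4 − 1 − 1 = 2.

2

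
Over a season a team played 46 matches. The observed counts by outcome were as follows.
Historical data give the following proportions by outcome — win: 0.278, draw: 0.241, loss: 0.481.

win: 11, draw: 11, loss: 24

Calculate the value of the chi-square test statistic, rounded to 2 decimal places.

0.41

Expected counts E_i = n·p_i: 46×0.278 = 12.788, 46×0.241 = 11.086, 46×0.481 = 22.126.
χ² = (11−12.788)²/12.788 + (11−11.086)²/11.086 + (24−22.126)²/22.126
   = 0.250 + 0.001 + 0.159
Sum = 0.41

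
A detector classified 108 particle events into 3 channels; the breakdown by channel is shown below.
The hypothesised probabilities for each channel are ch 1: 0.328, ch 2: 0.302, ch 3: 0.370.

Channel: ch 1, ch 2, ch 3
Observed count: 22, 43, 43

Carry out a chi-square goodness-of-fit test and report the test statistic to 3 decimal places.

Expected counts E_i = n·p_i: 108×0.328 = 35.424, 108×0.302 = 32.616, 108×0.370 = 39.96.
χ² = (22−35.424)²/35.424 + (43−32.616)²/32.616 + (43−39.96)²/39.96
   = 5.0871 + 3.3060 + 0.2313
Sum = 8.624

8.624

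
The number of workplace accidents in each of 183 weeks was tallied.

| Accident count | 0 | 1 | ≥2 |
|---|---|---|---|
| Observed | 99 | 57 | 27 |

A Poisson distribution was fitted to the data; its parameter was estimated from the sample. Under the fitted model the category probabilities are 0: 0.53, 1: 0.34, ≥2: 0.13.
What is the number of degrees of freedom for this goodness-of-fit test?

1

There are k = 3 categories and 1 parameter estimated from the data, so df = 3 − 1 − 1 = 1.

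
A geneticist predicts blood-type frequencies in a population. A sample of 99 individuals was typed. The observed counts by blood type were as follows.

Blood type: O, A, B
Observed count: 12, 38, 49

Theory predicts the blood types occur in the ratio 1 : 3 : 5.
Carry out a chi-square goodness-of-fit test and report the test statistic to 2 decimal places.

1.50

Ratio total = 9. Expected counts: 99×1/9 = 11, 99×3/9 = 33, 99×5/9 = 55.
χ² = (12−11)²/11 + (38−33)²/33 + (49−55)²/55
   = 0.091 + 0.758 + 0.655
Sum = 1.50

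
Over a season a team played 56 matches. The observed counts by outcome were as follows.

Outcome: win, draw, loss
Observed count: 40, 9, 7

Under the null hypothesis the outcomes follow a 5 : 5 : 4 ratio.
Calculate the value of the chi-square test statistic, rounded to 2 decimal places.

Ratio total = 14. Expected counts: 56×5/14 = 20, 56×5/14 = 20, 56×4/14 = 16.
χ² = (40−20)²/20 + (9−20)²/20 + (7−16)²/16
   = 20.000 + 6.050 + 5.063
Sum = 31.11

31.11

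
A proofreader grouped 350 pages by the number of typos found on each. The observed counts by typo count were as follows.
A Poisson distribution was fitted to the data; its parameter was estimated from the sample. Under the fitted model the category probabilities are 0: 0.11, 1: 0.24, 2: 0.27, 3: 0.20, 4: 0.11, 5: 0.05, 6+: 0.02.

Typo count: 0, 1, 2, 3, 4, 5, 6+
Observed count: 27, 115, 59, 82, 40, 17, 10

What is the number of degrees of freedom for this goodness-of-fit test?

5

There are k = 7 categories and 1 parameter estimated from the data, so df = 7 − 1 − 1 = 5.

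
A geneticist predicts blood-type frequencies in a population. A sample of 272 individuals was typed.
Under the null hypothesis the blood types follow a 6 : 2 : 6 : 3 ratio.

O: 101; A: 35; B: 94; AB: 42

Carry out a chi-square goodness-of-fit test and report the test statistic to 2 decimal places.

Ratio total = 17. Expected counts: 272×6/17 = 96, 272×2/17 = 32, 272×6/17 = 96, 272×3/17 = 48.
cat         O        E   (O−E)²/E
O         101       96      0.260
A          35       32      0.281
B          94       96      0.042
AB         42       48      0.750
Sum = 1.33

1.33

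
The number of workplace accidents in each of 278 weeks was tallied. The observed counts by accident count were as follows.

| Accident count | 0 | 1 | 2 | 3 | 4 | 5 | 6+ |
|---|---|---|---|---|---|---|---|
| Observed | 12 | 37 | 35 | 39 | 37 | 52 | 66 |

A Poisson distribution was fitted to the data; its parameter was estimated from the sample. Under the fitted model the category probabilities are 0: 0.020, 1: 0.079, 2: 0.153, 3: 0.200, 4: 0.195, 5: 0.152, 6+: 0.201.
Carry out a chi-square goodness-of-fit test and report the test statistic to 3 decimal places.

33.591

Expected counts E_i = n·p_i: 278×0.020 = 5.56, 278×0.079 = 21.962, 278×0.153 = 42.534, 278×0.200 = 55.6, 278×0.195 = 54.21, 278×0.152 = 42.256, 278×0.201 = 55.878.
cat         O        E   (O−E)²/E
0          12     5.56     7.4593
1          37   21.962    10.2969
2          35   42.534     1.3345
3          39     55.6     4.9561
4          37    54.21     5.4636
5          52   42.256     2.2469
6+         66   55.878     1.8335
Sum = 33.591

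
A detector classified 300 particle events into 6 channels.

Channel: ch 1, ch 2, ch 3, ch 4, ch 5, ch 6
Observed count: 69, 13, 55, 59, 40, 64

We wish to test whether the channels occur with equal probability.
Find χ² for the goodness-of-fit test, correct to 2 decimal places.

42.64

Expected count for each of the 6 categories: 300/6 = 50.
χ² = (69−50)²/50 + (13−50)²/50 + (55−50)²/50 + (59−50)²/50 + (40−50)²/50 + (64−50)²/50
   = 7.220 + 27.380 + 0.500 + 1.620 + 2.000 + 3.920
Sum = 42.64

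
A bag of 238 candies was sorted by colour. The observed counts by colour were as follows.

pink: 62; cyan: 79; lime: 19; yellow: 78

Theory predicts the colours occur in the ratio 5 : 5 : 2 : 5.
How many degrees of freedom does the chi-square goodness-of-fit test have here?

3

There are k = 4 categories and no parameters were estimated from the data, so df = 4 − 1 = 3.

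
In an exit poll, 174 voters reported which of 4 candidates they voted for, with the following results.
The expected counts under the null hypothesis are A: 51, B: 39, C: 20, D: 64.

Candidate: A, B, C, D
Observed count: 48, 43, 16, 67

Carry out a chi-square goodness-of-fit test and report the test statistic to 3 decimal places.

χ² = (48−51)²/51 + (43−39)²/39 + (16−20)²/20 + (67−64)²/64
   = 0.1765 + 0.4103 + 0.8000 + 0.1406
Sum = 1.527

1.527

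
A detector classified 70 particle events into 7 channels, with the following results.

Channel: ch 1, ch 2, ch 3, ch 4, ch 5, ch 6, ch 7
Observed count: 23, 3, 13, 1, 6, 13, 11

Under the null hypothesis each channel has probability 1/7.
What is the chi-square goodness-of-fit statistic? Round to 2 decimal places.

33.40

Under H₀ each category has probability 1/7, so each expected count is 70/7 = 10.
ch 1: (23 − 10)²/10 = 169/10 = 16.900
ch 2: (3 − 10)²/10 = 49/10 = 4.900
ch 3: (13 − 10)²/10 = 9/10 = 0.900
ch 4: (1 − 10)²/10 = 81/10 = 8.100
ch 5: (6 − 10)²/10 = 16/10 = 1.600
ch 6: (13 − 10)²/10 = 9/10 = 0.900
ch 7: (11 − 10)²/10 = 1/10 = 0.100
Sum = 33.40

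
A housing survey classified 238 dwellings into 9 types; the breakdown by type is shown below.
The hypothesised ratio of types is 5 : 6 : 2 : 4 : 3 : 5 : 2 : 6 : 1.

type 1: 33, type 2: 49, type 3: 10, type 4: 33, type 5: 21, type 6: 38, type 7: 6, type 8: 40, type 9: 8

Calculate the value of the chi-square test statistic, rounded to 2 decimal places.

8.38

Ratio total = 34. Expected counts: 238×5/34 = 35, 238×6/34 = 42, 238×2/34 = 14, 238×4/34 = 28, 238×3/34 = 21, 238×5/34 = 35, 238×2/34 = 14, 238×6/34 = 42, 238×1/34 = 7.
cat         O        E   (O−E)²/E
type 1     33       35      0.114
type 2     49       42      1.167
type 3     10       14      1.143
type 4     33       28      0.893
type 5     21       21      0.000
type 6     38       35      0.257
type 7      6       14      4.571
type 8     40       42      0.095
type 9      8        7      0.143
Sum = 8.38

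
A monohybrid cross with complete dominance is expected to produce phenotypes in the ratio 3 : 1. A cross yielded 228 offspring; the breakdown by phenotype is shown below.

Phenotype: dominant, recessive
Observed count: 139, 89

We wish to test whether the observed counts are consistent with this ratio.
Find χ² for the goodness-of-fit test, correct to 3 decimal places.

23.953

Ratio total = 4. Expected counts: 228×3/4 = 171, 228×1/4 = 57.
dominant: (139 − 171)²/171 = 1024/171 = 5.9883
recessive: (89 − 57)²/57 = 1024/57 = 17.9649
Sum = 23.953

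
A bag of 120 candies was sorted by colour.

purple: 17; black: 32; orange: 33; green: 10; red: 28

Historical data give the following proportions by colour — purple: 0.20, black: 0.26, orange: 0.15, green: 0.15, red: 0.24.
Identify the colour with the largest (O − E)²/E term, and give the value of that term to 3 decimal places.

orange, 12.500

Expected counts E_i = n·p_i: 120×0.20 = 24, 120×0.26 = 31.2, 120×0.15 = 18, 120×0.15 = 18, 120×0.24 = 28.8.
cat         O        E   (O−E)²/E
purple     17       24     2.0417
black      32     31.2     0.0205
orange     33       18    12.5000
green      10       18     3.5556
red        28     28.8     0.0222
The largest term is for orange: 12.500.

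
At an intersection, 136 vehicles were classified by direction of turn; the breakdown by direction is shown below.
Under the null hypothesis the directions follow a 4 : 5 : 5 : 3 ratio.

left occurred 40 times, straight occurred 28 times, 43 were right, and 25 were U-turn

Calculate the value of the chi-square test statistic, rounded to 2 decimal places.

5.87

Ratio total = 17. Expected counts: 136×4/17 = 32, 136×5/17 = 40, 136×5/17 = 40, 136×3/17 = 24.
cat           O        E   (O−E)²/E
left         40       32      2.000
straight     28       40      3.600
right        43       40      0.225
U-turn       25       24      0.042
Sum = 5.87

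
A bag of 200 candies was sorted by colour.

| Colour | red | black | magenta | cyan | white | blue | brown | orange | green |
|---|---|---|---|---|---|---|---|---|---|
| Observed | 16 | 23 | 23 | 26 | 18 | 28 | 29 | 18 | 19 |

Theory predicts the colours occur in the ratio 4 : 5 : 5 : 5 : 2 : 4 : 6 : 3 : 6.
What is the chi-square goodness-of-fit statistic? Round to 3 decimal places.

Ratio total = 40. Expected counts: 200×4/40 = 20, 200×5/40 = 25, 200×5/40 = 25, 200×5/40 = 25, 200×2/40 = 10, 200×4/40 = 20, 200×6/40 = 30, 200×3/40 = 15, 200×6/40 = 30.
χ² = (16−20)²/20 + (23−25)²/25 + (23−25)²/25 + (26−25)²/25 + (18−10)²/10 + (28−20)²/20 + (29−30)²/30 + (18−15)²/15 + (19−30)²/30
   = 0.8000 + 0.1600 + 0.1600 + 0.0400 + 6.4000 + 3.2000 + 0.0333 + 0.6000 + 4.0333
Sum = 15.427

15.427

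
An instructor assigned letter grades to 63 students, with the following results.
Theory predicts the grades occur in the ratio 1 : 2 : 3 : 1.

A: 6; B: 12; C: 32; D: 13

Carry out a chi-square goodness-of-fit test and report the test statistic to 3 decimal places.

5.704

Ratio total = 7. Expected counts: 63×1/7 = 9, 63×2/7 = 18, 63×3/7 = 27, 63×1/7 = 9.
A: (6 − 9)²/9 = 9/9 = 1.0000
B: (12 − 18)²/18 = 36/18 = 2.0000
C: (32 − 27)²/27 = 25/27 = 0.9259
D: (13 − 9)²/9 = 16/9 = 1.7778
Sum = 5.704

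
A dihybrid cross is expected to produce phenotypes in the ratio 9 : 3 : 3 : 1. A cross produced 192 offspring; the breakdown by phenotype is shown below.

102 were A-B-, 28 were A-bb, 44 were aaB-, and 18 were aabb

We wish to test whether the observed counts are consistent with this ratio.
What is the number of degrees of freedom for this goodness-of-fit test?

There are k = 4 categories and no parameters were estimated from the data, so df = 4 − 1 = 3.

3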